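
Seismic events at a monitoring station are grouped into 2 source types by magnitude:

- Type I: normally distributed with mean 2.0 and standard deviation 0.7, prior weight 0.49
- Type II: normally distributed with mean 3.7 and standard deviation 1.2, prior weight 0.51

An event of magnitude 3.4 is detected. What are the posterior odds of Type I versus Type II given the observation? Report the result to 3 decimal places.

0.230

Posterior odds = (π_i f_i(x)) / (π_j f_j(x)); the normalising sum cancels.
Normal densities:
  p_I = 0.07713
  p_II = 0.322223
Posterior odds = (π_I·p_I) / (π_II·p_II) = (0.49·0.07713) / (0.51·0.322223) = 0.0377937 / 0.164334 ≈ 0.230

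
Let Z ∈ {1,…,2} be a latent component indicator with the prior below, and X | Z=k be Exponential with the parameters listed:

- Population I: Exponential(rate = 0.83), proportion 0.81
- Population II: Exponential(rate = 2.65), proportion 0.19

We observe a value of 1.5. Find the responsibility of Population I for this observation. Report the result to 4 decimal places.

0.9534

Apply Bayes' rule: the posterior for each component is proportional to its prior times its likelihood at x.
Exponential densities:
  L_I = 0.83·e^(−0.83·1.5) = 0.83·e^(−1.2450) = 0.238991
  L_II = 2.65·e^(−2.65·1.5) = 2.65·e^(−3.9750) = 0.0497651
Weight by the priors:
  π_I·L_I = 0.81 × 0.238991 = 0.193583
  π_II·L_II = 0.19 × 0.0497651 = 0.00945538
Sum: 0.193583 + 0.00945538 = 0.203038
P(Population I | x) ≈ 0.9534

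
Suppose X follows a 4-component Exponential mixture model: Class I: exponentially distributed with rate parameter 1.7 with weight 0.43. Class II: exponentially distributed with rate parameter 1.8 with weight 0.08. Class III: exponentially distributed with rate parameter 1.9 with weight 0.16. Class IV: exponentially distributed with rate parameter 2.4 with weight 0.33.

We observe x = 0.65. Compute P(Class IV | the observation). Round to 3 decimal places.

0.307

P(component k | x) = w_k·f_k(x) / marginal(x), where marginal(x) = Σ_j w_j·f_j(x).
Exponential densities:
  L_I = 1.7·e^(−1.7·0.65) = 1.7·e^(−1.1050) = 0.563058
  L_II = 1.8·e^(−1.8·0.65) = 1.8·e^(−1.1700) = 0.55866
  L_III = 1.9·e^(−1.9·0.65) = 1.9·e^(−1.2350) = 0.552586
  L_IV = 2.4·e^(−2.4·0.65) = 2.4·e^(−1.5600) = 0.504327
Prior × likelihood for each component:
  w_I·L_I = 0.43 × 0.563058 = 0.242115
  w_II·L_II = 0.08 × 0.55866 = 0.0446928
  w_III·L_III = 0.16 × 0.552586 = 0.0884138
  w_IV·L_IV = 0.33 × 0.504327 = 0.166428
Marginal: 0.242115 + 0.0446928 + 0.0884138 + 0.166428 = 0.54165
P(Class IV | x) = 0.166428 / 0.54165 ≈ 0.307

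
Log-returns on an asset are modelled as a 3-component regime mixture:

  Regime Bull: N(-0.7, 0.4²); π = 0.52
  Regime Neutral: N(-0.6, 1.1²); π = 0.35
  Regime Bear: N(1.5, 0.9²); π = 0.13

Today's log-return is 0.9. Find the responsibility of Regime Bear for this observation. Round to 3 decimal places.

The responsibility of component k is π_k f_k(x) divided by Σ_j π_j f_j(x).
Normal densities:
  L_Bull = 0.000334576
  L_Neutral = 0.14313
  L_Bear = 0.354942
Prior × likelihood for each component:
  π_Bull·L_Bull = 0.52 × 0.000334576 = 0.000173979
  π_Neutral·L_Neutral = 0.35 × 0.14313 = 0.0500956
  π_Bear·L_Bear = 0.13 × 0.354942 = 0.0461425
Denominator: 0.000173979 + 0.0500956 + 0.0461425 = 0.096412
So the posterior for Regime Bear is 0.0461425 / 0.096412 ≈ 0.479.

0.479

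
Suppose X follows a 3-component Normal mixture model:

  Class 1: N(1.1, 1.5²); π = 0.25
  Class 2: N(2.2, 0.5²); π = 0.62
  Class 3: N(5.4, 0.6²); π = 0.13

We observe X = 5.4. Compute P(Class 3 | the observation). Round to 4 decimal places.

0.9875

The responsibility of component k is w_k f_k(x) divided by Σ_j w_j f_j(x).
Evaluate each component's likelihood at the observed value:
  L_1 = (1/(1.5·√(2π)))·exp(−(5.4−1.1)²/(2·1.5²)) = 0.265962·exp(-4.10889) = 0.00436869
  L_2 = (1/(0.5·√(2π)))·exp(−(5.4−2.2)²/(2·0.5²)) = 0.797885·exp(-20.48000) = 1.01763e-09
  L_3 = (1/(0.6·√(2π)))·exp(−(5.4−5.4)²/(2·0.6²)) = 0.664904·exp(-0.00000) = 0.664904
Multiply by the mixture weights:
  w_1·L_1 = 0.25 × 0.00436869 = 0.00109217
  w_2·L_2 = 0.62 × 1.01763e-09 = 6.30929e-10
  w_3·L_3 = 0.13 × 0.664904 = 0.0864375
Normaliser: 0.00109217 + 6.30929e-10 + 0.0864375 = 0.0875297
P(Class 3 | 5.4) ≈ 0.9875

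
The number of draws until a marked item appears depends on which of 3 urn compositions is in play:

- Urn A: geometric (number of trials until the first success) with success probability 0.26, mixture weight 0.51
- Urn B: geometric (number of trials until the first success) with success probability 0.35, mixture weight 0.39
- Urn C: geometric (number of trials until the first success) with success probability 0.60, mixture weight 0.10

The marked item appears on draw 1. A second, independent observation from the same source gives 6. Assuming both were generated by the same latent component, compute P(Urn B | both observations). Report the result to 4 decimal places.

0.4087

P(component k | x) = w_k·f_k(x) / marginal(x), where marginal(x) = Σ_j w_j·f_j(x).
Since both observations come from the same component, the likelihood for component k is f_k(x₁)·f_k(x₂).
  L_A = [0.26] × [0.0576942] = 0.0150005
  L_B = [0.35] × [0.0406102] = 0.0142136
  L_C = [0.6] × [0.006144] = 0.0036864
Unnormalised posteriors:
  w_A·L_A = 0.51 × 0.0150005 = 0.00765025
  w_B·L_B = 0.39 × 0.0142136 = 0.00554329
  w_C·L_C = 0.10 × 0.0036864 = 0.00036864
Denominator: 0.00765025 + 0.00554329 + 0.00036864 = 0.0135622
P(Urn B | x) ≈ 0.4087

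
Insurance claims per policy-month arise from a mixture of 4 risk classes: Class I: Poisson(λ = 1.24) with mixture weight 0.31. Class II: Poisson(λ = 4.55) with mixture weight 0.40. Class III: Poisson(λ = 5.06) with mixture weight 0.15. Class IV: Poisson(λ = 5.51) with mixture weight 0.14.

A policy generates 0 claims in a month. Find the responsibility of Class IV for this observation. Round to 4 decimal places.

0.0059

By Bayes' theorem, P(k | x) = π_k f_k(x) / Σ_j π_j f_j(x).
Poisson probabilities:
  p_I = 0.289384
  p_II = 0.0105672
  p_III = 0.00634556
  p_IV = 0.00404611
Multiply by the mixture weights:
  π_I·p_I = 0.31 × 0.289384 = 0.0897091
  π_II·p_II = 0.40 × 0.0105672 = 0.00422688
  π_III·p_III = 0.15 × 0.00634556 = 0.000951834
  π_IV·p_IV = 0.14 × 0.00404611 = 0.000566455
Denominator: 0.0897091 + 0.00422688 + 0.000951834 + 0.000566455 = 0.0954543
P(Class IV | data) = 0.000566455 / 0.0954543 ≈ 0.0059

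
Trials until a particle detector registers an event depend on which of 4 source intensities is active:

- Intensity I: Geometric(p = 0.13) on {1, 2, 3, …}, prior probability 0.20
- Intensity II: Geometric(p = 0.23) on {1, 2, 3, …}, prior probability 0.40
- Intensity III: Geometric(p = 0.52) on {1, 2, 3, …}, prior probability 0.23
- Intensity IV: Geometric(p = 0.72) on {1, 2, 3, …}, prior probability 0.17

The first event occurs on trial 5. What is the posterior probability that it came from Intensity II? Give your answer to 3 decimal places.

Apply Bayes' rule: the posterior for each component is proportional to its prior times its likelihood at x.
Geometric probabilities:
  f_I = 0.0744767
  f_II = 0.080852
  f_III = 0.0276038
  f_IV = 0.00442552
Multiply by the mixture weights:
  P(Z=I)·f_I = 0.20 × 0.0744767 = 0.0148953
  P(Z=II)·f_II = 0.40 × 0.080852 = 0.0323408
  P(Z=III)·f_III = 0.23 × 0.0276038 = 0.00634887
  P(Z=IV)·f_IV = 0.17 × 0.00442552 = 0.000752339
Denominator: 0.0148953 + 0.0323408 + 0.00634887 + 0.000752339 = 0.0543373
Responsibility of Intensity II: 0.0323408 / 0.0543373 ≈ 0.595

0.595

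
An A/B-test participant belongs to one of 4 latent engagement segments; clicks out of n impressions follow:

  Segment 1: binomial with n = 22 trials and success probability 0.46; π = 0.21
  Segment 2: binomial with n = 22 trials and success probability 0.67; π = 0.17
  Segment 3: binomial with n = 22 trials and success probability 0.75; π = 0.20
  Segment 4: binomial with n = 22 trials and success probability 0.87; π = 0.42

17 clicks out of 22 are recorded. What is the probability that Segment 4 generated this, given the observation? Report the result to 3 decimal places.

P(component k | x) = w_k·f_k(x) / marginal(x), where marginal(x) = Σ_j w_j·f_j(x).
Evaluate each component's likelihood at the observed value:
  p_1 = C(22,17)·0.46^17·0.54^5 = 26334·1.84877e-06·0.0459165 = 0.00223547
  p_2 = C(22,17)·0.67^17·0.33^5 = 26334·0.00110477·0.00391354 = 0.113857
  p_3 = C(22,17)·0.75^17·0.25^5 = 26334·0.00751695·0.000976562 = 0.193312
  p_4 = C(22,17)·0.87^17·0.13^5 = 26334·0.0937189·3.71293e-05 = 0.0916349
Unnormalised posteriors:
  w_1·p_1 = 0.21 × 0.00223547 = 0.000469449
  w_2·p_2 = 0.17 × 0.113857 = 0.0193556
  w_3·p_3 = 0.20 × 0.193312 = 0.0386624
  w_4·p_4 = 0.42 × 0.0916349 = 0.0384867
Normaliser: 0.000469449 + 0.0193556 + 0.0386624 + 0.0384867 = 0.0969741
P(Segment 4 | the observation) = 0.0384867 / 0.0969741 ≈ 0.397

0.397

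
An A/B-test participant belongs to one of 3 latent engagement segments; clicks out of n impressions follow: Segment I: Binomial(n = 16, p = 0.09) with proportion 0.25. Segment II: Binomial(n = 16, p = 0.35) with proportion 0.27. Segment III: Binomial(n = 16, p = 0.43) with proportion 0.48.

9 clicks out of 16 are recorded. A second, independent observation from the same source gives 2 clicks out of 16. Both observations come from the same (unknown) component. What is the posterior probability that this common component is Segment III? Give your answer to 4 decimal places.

0.5203

Posterior ∝ prior × likelihood, so P(k | x) ∝ w_k f_k(x); normalise over all components.
Since both observations come from the same component, the likelihood for component k is f_k(x₁)·f_k(x₂).
  f_I = [2.29033e-06] × [0.259565] = 5.94489e-07
  f_II = [0.044201] × [0.0353268] = 0.00156148
  f_III = [0.1124] × [0.00847942] = 0.000953086
Weight by the priors:
  w_I·f_I = 0.25 × 5.94489e-07 = 1.48622e-07
  w_II·f_II = 0.27 × 0.00156148 = 0.000421599
  w_III·f_III = 0.48 × 0.000953086 = 0.000457481
Evidence: 1.48622e-07 + 0.000421599 + 0.000457481 = 0.000879229
P(Segment III | x) ≈ 0.5203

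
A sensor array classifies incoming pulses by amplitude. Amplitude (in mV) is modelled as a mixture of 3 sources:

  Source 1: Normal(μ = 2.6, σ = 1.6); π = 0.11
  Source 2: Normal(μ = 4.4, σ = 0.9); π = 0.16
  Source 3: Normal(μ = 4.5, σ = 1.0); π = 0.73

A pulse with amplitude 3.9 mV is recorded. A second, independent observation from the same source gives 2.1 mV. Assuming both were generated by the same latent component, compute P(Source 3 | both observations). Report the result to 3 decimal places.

0.488

P(component k | x) = π_k·f_k(x) / marginal(x), where marginal(x) = Σ_j π_j·f_j(x).
Since both observations come from the same component, the likelihood for component k is f_k(x₁)·f_k(x₂).
  f_1 = [0.179242] × [0.237457] = 0.0425621
  f_2 = [0.37988] × [0.0169242] = 0.00642917
  f_3 = [0.333225] × [0.0223945] = 0.00746241
Prior × likelihood for each component:
  π_1·f_1 = 0.11 × 0.0425621 = 0.00468183
  π_2·f_2 = 0.16 × 0.00642917 = 0.00102867
  π_3·f_3 = 0.73 × 0.00746241 = 0.00544756
Evidence: 0.00468183 + 0.00102867 + 0.00544756 = 0.0111581
P(Source 3 | x₁,x₂) ≈ 0.488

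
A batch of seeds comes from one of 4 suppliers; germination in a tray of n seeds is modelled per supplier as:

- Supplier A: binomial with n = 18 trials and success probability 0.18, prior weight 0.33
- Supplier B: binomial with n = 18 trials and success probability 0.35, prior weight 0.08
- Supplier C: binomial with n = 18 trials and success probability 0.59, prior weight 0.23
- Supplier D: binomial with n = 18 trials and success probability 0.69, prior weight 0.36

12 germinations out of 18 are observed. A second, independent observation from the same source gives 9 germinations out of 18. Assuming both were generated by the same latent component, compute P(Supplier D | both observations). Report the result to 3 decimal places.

The responsibility of component k is w_k f_k(x) divided by Σ_j w_j f_j(x).
Since both observations come from the same component, the likelihood for component k is f_k(x₁)·f_k(x₂).
  f_A = [6.52867e-06] × [0.00161656] = 1.0554e-08
  f_B = [0.00473117] × [0.0793684] = 0.000375505
  f_C = [0.156891] × [0.137892] = 0.021634
  f_D = [0.19188] × [0.0455735] = 0.00874466
Unnormalised posteriors:
  w_A·f_A = 0.33 × 1.0554e-08 = 3.48282e-09
  w_B·f_B = 0.08 × 0.000375505 = 3.00404e-05
  w_C·f_C = 0.23 × 0.021634 = 0.00497582
  w_D·f_D = 0.36 × 0.00874466 = 0.00314808
Sum: 3.48282e-09 + 3.00404e-05 + 0.00497582 + 0.00314808 = 0.00815394
P(Supplier D | x) ≈ 0.386

0.386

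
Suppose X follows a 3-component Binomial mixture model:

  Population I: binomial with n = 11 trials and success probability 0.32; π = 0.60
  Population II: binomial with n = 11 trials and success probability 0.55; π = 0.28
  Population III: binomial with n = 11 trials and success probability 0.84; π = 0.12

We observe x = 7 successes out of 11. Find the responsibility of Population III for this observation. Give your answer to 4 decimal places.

0.0959

The responsibility of component k is w_k f_k(x) divided by Σ_j w_j f_j(x).
Binomial probabilities:
  p_I = C(11,7)·0.32^7·0.68^4 = 330·0.000343597·0.213814 = 0.0242437
  p_II = C(11,7)·0.55^7·0.45^4 = 330·0.0152244·0.0410062 = 0.206017
  p_III = C(11,7)·0.84^7·0.16^4 = 330·0.29509·0.00065536 = 0.0638188
Weight by the priors:
  w_I·p_I = 0.60 × 0.0242437 = 0.0145462
  w_II·p_II = 0.28 × 0.206017 = 0.0576847
  w_III·p_III = 0.12 × 0.0638188 = 0.00765826
Sum: 0.0145462 + 0.0576847 + 0.00765826 = 0.0798892
P(Population III | 7 successes out of 11) = 0.00765826 / 0.0798892 ≈ 0.0959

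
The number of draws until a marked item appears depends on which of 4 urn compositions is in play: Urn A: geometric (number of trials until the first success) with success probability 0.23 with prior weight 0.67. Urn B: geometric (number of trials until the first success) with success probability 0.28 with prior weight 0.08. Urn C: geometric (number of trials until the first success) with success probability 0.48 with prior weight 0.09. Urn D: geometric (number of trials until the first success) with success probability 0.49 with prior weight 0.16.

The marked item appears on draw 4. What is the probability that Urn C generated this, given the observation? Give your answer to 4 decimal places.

0.0638

Apply Bayes' rule: the posterior for each component is proportional to its prior times its likelihood at x.
Component likelihoods at x = 4:
  L_A = 0.105003
  L_B = 0.104509
  L_C = 0.0674918
  L_D = 0.064999
Multiply by the mixture weights:
  w_A·L_A = 0.67 × 0.105003 = 0.0703517
  w_B·L_B = 0.08 × 0.104509 = 0.00836076
  w_C·L_C = 0.09 × 0.0674918 = 0.00607427
  w_D·L_D = 0.16 × 0.064999 = 0.0103998
Sum: 0.0703517 + 0.00836076 + 0.00607427 + 0.0103998 = 0.0951866
P(Urn C | data) ≈ 0.0638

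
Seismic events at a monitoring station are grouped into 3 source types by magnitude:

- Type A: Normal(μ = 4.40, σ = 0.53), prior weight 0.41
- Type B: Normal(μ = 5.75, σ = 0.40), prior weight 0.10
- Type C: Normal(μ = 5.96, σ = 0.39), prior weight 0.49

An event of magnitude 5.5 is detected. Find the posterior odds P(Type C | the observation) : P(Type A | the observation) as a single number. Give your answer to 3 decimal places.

6.981

The posterior odds equal the prior odds times the likelihood ratio: (π_i/π_j)·(f_i(x)/f_j(x)).
Component likelihoods at x = 5.5:
  L_A = (1/(0.53·√(2π)))·exp(−(5.5−4.40)²/(2·0.53²)) = 0.752721·exp(-2.15379) = 0.0873483
  L_B = (1/(0.40·√(2π)))·exp(−(5.5−5.75)²/(2·0.40²)) = 0.997356·exp(-0.19531) = 0.820402
  L_C = (1/(0.39·√(2π)))·exp(−(5.5−5.96)²/(2·0.39²)) = 1.022929·exp(-0.69560) = 0.510214
0.250005 / 0.0358128 ≈ 6.981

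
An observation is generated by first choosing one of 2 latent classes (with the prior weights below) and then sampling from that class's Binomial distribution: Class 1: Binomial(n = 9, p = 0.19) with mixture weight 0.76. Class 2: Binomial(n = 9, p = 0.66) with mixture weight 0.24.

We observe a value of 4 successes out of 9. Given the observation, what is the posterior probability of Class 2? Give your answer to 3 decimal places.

By Bayes' theorem, P(k | x) = w_k f_k(x) / Σ_j w_j f_j(x).
Binomial probabilities:
  p_1 = 0.0572546
  p_2 = 0.108628
Prior × likelihood for each component:
  w_1·p_1 = 0.76 × 0.0572546 = 0.0435135
  w_2·p_2 = 0.24 × 0.108628 = 0.0260707
Marginal: 0.0435135 + 0.0260707 = 0.0695841
P(Class 2 | data) ≈ 0.375

0.375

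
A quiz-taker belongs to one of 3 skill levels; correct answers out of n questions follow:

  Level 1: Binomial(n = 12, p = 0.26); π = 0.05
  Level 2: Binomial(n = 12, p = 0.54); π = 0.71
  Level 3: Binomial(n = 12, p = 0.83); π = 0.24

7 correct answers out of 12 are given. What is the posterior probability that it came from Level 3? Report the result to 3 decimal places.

By Bayes' theorem, P(k | x) = π_k f_k(x) / Σ_j π_j f_j(x).
Evaluate each component's likelihood at the observed value:
  L_1 = 0.0141155
  L_2 = 0.218409
  L_3 = 0.0305152
Prior × likelihood for each component:
  π_1·L_1 = 0.05 × 0.0141155 = 0.000705777
  π_2·L_2 = 0.71 × 0.218409 = 0.15507
  π_3·L_3 = 0.24 × 0.0305152 = 0.00732365
Denominator: 0.000705777 + 0.15507 + 0.00732365 = 0.1631
So the posterior for Level 3 is 0.00732365 / 0.1631 ≈ 0.045.

0.045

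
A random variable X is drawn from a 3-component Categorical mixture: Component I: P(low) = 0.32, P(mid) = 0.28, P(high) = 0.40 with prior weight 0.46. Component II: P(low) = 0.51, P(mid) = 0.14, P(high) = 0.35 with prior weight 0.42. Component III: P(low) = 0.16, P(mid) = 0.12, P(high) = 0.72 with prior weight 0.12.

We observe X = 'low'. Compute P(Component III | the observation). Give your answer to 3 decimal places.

0.050

The responsibility of component k is w_k f_k(x) divided by Σ_j w_j f_j(x).
Categorical probabilities:
  L_I = P(low | comp) = 0.32
  L_II = P(low | comp) = 0.51
  L_III = P(low | comp) = 0.16
Weight by the priors:
  w_I·L_I = 0.46 × 0.32 = 0.1472
  w_II·L_II = 0.42 × 0.51 = 0.2142
  w_III·L_III = 0.12 × 0.16 = 0.0192
Evidence: 0.1472 + 0.2142 + 0.0192 = 0.3806
So the posterior for Component III is 0.0192 / 0.3806 ≈ 0.050.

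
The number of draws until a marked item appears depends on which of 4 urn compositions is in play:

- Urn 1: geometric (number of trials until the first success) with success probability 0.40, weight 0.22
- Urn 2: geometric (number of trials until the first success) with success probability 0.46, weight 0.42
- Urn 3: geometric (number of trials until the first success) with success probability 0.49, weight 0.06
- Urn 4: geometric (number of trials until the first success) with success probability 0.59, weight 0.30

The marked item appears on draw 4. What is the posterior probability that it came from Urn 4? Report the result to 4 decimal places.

0.1862

Posterior ∝ prior × likelihood, so P(k | x) ∝ w_k f_k(x); normalise over all components.
Geometric probabilities:
  p_1 = 0.40·(1−0.40)^3 = 0.40·0.216 = 0.0864
  p_2 = 0.46·(1−0.46)^3 = 0.46·0.157464 = 0.0724334
  p_3 = 0.49·(1−0.49)^3 = 0.49·0.132651 = 0.064999
  p_4 = 0.59·(1−0.59)^3 = 0.59·0.068921 = 0.0406634
Weight by the priors:
  w_1·p_1 = 0.22 × 0.0864 = 0.019008
  w_2·p_2 = 0.42 × 0.0724334 = 0.030422
  w_3·p_3 = 0.06 × 0.064999 = 0.00389994
  w_4·p_4 = 0.30 × 0.0406634 = 0.012199
Sum: 0.019008 + 0.030422 + 0.00389994 + 0.012199 = 0.065529
P(Urn 4 | the observation) = 0.012199 / 0.065529 ≈ 0.1862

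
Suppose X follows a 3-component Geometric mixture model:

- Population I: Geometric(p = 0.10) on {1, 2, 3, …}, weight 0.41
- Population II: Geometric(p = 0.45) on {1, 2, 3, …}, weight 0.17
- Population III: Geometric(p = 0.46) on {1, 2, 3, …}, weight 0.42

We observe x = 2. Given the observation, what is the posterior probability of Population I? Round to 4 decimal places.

0.2013

P(component k | x) = P(Z=k)·f_k(x) / marginal(x), where marginal(x) = Σ_j P(Z=j)·f_j(x).
Geometric probabilities:
  L_I = 0.10·(1−0.10)^1 = 0.10·0.9 = 0.09
  L_II = 0.45·(1−0.45)^1 = 0.45·0.55 = 0.2475
  L_III = 0.46·(1−0.46)^1 = 0.46·0.54 = 0.2484
Unnormalised posteriors:
  P(Z=I)·L_I = 0.41 × 0.09 = 0.0369
  P(Z=II)·L_II = 0.17 × 0.2475 = 0.042075
  P(Z=III)·L_III = 0.42 × 0.2484 = 0.104328
Normaliser: 0.0369 + 0.042075 + 0.104328 = 0.183303
P(Population I | the observation) = 0.0369 / 0.183303 ≈ 0.2013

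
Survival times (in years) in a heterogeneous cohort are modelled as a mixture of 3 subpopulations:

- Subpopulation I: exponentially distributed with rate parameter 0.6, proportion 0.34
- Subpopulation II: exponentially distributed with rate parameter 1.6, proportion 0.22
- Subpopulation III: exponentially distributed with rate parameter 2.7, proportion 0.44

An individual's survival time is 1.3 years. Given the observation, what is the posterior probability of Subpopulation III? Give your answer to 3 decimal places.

0.205

By Bayes' theorem, P(k | x) = π_k f_k(x) / Σ_j π_j f_j(x).
Evaluate each component's likelihood at the observed value:
  f_I = 0.6·e^(−0.6·1.3) = 0.6·e^(−0.7800) = 0.275044
  f_II = 1.6·e^(−1.6·1.3) = 1.6·e^(−2.0800) = 0.199888
  f_III = 2.7·e^(−2.7·1.3) = 2.7·e^(−3.5100) = 0.0807217
Unnormalised posteriors:
  π_I·f_I = 0.34 × 0.275044 = 0.0935148
  π_II·f_II = 0.22 × 0.199888 = 0.0439754
  π_III·f_III = 0.44 × 0.0807217 = 0.0355175
Denominator: 0.0935148 + 0.0439754 + 0.0355175 = 0.173008
So the posterior for Subpopulation III is 0.0355175 / 0.173008 ≈ 0.205.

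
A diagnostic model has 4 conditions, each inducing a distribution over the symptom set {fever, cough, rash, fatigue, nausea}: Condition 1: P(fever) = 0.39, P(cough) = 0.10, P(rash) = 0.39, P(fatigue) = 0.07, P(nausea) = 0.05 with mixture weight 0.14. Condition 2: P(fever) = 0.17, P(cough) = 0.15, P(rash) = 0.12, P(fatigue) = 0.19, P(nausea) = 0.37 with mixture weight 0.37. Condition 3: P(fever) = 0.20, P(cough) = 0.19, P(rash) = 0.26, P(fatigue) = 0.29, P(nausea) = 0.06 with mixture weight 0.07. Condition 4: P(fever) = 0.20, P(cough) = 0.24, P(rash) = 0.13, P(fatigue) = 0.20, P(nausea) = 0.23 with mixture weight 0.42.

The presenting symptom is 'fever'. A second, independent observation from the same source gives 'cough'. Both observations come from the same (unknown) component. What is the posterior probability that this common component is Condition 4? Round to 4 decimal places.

By Bayes' theorem, P(k | x) = π_k f_k(x) / Σ_j π_j f_j(x).
Since both observations come from the same component, the likelihood for component k is f_k(x₁)·f_k(x₂).
  p_1 = [P(fever | comp) = 0.39] × [0.1] = 0.039
  p_2 = [P(fever | comp) = 0.17] × [0.15] = 0.0255
  p_3 = [P(fever | comp) = 0.20] × [0.19] = 0.038
  p_4 = [P(fever | comp) = 0.20] × [0.24] = 0.048
Weight by the priors:
  π_1·p_1 = 0.14 × 0.039 = 0.00546
  π_2·p_2 = 0.37 × 0.0255 = 0.009435
  π_3·p_3 = 0.07 × 0.038 = 0.00266
  π_4·p_4 = 0.42 × 0.048 = 0.02016
Sum: 0.00546 + 0.009435 + 0.00266 + 0.02016 = 0.037715
Responsibility of Condition 4: 0.02016 / 0.037715 ≈ 0.5345

0.5345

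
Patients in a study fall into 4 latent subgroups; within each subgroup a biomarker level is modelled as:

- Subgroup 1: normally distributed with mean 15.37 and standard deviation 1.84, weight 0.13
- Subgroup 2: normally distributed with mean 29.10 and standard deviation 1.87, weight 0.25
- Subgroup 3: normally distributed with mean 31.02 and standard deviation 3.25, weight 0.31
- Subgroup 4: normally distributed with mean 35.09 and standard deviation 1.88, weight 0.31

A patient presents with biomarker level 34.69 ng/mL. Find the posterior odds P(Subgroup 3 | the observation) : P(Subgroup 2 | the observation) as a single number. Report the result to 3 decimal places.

32.877

Since P(k|x) ∝ P(Z=k) f_k(x), the posterior odds are P(Z=i) f_i(x) / (P(Z=j) f_j(x)).
Normal densities:
  p_1 = (1/(1.84·√(2π)))·exp(−(34.69−15.37)²/(2·1.84²)) = 0.216816·exp(-55.12500) = 2.48662e-25
  p_2 = (1/(1.87·√(2π)))·exp(−(34.69−29.10)²/(2·1.87²)) = 0.213338·exp(-4.46797) = 0.00244711
  p_3 = (1/(3.25·√(2π)))·exp(−(34.69−31.02)²/(2·3.25²)) = 0.122751·exp(-0.63758) = 0.0648827
  p_4 = (1/(1.88·√(2π)))·exp(−(34.69−35.09)²/(2·1.88²)) = 0.212203·exp(-0.02263) = 0.207454
Odds = (0.31/0.25) × (0.0648827/0.00244711) = 1.24 × 26.514 ≈ 32.877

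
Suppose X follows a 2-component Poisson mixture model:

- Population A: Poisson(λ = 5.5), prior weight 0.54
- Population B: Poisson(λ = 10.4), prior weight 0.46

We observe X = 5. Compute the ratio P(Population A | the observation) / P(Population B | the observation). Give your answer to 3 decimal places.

6.521

Posterior odds = (π_i f_i(x)) / (π_j f_j(x)); the normalising sum cancels.
Evaluate each component's likelihood at the observed value:
  p_A = e^(−5.5)·5.5^5/5! = 0.171401
  p_B = e^(−10.4)·10.4^5/5! = 0.0308548
0.0925564 / 0.0141932 ≈ 6.521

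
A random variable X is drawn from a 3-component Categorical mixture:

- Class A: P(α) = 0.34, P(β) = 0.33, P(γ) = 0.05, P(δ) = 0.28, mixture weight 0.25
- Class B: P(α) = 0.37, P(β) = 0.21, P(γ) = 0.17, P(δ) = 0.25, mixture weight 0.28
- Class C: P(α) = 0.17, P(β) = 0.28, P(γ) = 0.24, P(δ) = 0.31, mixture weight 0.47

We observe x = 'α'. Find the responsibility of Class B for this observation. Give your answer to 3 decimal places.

Apply Bayes' rule: the posterior for each component is proportional to its prior times its likelihood at x.
Component likelihoods at x = 'α':
  L_A = P(α | comp) = 0.34
  L_B = P(α | comp) = 0.37
  L_C = P(α | comp) = 0.17
Weight by the priors:
  w_A·L_A = 0.25 × 0.34 = 0.085
  w_B·L_B = 0.28 × 0.37 = 0.1036
  w_C·L_C = 0.47 × 0.17 = 0.0799
Sum: 0.085 + 0.1036 + 0.0799 = 0.2685
P(Class B | the observation) = 0.1036 / 0.2685 ≈ 0.386

0.386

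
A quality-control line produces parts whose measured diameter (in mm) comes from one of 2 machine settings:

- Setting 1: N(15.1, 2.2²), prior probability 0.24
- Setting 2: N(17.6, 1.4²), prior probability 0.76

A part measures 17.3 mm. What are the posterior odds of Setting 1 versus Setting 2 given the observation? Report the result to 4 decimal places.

Only the two components matter; the odds are (π_i f_i(x)) / (π_j f_j(x)).
Evaluate each component's likelihood at the observed value:
  p_1 = 0.109987
  p_2 = 0.278491
0.0263968 / 0.211653 ≈ 0.1247

0.1247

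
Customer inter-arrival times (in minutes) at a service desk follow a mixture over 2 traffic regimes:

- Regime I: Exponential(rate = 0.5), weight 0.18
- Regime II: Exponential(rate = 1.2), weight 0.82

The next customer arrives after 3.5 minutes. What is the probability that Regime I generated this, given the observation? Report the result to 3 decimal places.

0.515

Posterior ∝ prior × likelihood, so P(k | x) ∝ P(Z=k) f_k(x); normalise over all components.
Evaluate each component's likelihood at the observed value:
  p_I = 0.086887
  p_II = 0.0179947
Weight by the priors:
  P(Z=I)·p_I = 0.18 × 0.086887 = 0.0156397
  P(Z=II)·p_II = 0.82 × 0.0179947 = 0.0147556
Marginal: 0.0156397 + 0.0147556 = 0.0303953
P(Regime I | 3.5 minutes) ≈ 0.515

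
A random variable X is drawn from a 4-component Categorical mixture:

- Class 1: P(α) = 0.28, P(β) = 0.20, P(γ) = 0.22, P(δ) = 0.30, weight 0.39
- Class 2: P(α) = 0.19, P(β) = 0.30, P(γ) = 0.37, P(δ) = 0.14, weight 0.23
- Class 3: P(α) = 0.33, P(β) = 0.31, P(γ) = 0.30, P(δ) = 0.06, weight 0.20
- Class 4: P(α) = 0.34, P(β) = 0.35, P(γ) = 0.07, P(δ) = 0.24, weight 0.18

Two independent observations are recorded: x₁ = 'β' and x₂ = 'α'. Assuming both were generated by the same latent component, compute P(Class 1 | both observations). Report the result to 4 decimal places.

0.2843

The responsibility of component k is π_k f_k(x) divided by Σ_j π_j f_j(x).
Since both observations come from the same component, the likelihood for component k is f_k(x₁)·f_k(x₂).
  f_1 = [0.2] × [0.28] = 0.056
  f_2 = [0.3] × [0.19] = 0.057
  f_3 = [0.31] × [0.33] = 0.1023
  f_4 = [0.35] × [0.34] = 0.119
Weight by the priors:
  π_1·f_1 = 0.39 × 0.056 = 0.02184
  π_2·f_2 = 0.23 × 0.057 = 0.01311
  π_3·f_3 = 0.20 × 0.1023 = 0.02046
  π_4·f_4 = 0.18 × 0.119 = 0.02142
Marginal: 0.02184 + 0.01311 + 0.02046 + 0.02142 = 0.07683
P(Class 1 | x₁,x₂) = 0.02184 / 0.07683 ≈ 0.2843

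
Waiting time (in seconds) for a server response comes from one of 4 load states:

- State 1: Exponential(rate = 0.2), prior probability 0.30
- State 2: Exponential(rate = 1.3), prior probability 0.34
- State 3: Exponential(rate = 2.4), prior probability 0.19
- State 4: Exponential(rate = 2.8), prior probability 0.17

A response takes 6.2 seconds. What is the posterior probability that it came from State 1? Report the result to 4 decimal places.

0.9920

Apply Bayes' rule: the posterior for each component is proportional to its prior times its likelihood at x.
Exponential densities:
  L_1 = 0.0578768
  L_2 = 0.000410705
  L_3 = 8.27769e-07
  L_4 = 8.08734e-08
Unnormalised posteriors:
  π_1·L_1 = 0.30 × 0.0578768 = 0.0173631
  π_2·L_2 = 0.34 × 0.000410705 = 0.00013964
  π_3·L_3 = 0.19 × 8.27769e-07 = 1.57276e-07
  π_4·L_4 = 0.17 × 8.08734e-08 = 1.37485e-08
Marginal: 0.0173631 + 0.00013964 + 1.57276e-07 + 1.37485e-08 = 0.0175029
P(State 1 | the observation) ≈ 0.9920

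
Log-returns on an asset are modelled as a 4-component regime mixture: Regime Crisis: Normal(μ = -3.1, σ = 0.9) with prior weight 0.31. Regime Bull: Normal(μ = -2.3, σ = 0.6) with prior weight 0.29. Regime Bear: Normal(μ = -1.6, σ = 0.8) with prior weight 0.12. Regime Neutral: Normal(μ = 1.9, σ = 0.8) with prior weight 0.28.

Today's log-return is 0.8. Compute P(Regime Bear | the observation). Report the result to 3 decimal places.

0.012

Posterior ∝ prior × likelihood, so P(k | x) ∝ π_k f_k(x); normalise over all components.
Normal densities:
  L_Crisis = 3.70787e-05
  L_Bull = 1.06202e-06
  L_Bear = 0.00553981
  L_Neutral = 0.193765
Prior × likelihood for each component:
  π_Crisis·L_Crisis = 0.31 × 3.70787e-05 = 1.14944e-05
  π_Bull·L_Bull = 0.29 × 1.06202e-06 = 3.07987e-07
  π_Bear·L_Bear = 0.12 × 0.00553981 = 0.000664777
  π_Neutral·L_Neutral = 0.28 × 0.193765 = 0.0542543
Denominator: 1.14944e-05 + 3.07987e-07 + 0.000664777 + 0.0542543 = 0.0549309
So the posterior for Regime Bear is 0.000664777 / 0.0549309 ≈ 0.012.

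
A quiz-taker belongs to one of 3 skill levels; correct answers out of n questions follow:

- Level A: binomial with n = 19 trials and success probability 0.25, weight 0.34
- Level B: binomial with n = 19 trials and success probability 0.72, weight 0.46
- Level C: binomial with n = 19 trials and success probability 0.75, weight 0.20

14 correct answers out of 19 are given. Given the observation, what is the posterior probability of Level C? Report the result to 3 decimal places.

0.304

By Bayes' theorem, P(k | x) = w_k f_k(x) / Σ_j w_j f_j(x).
Evaluate each component's likelihood at the observed value:
  f_A = 1.02795e-05
  f_B = 0.201349
  f_C = 0.202331
Multiply by the mixture weights:
  w_A·f_A = 0.34 × 1.02795e-05 = 3.49503e-06
  w_B·f_B = 0.46 × 0.201349 = 0.0926207
  w_C·f_C = 0.20 × 0.202331 = 0.0404662
Sum: 3.49503e-06 + 0.0926207 + 0.0404662 = 0.13309
P(Level C | 14 correct answers out of 19) = 0.0404662 / 0.13309 ≈ 0.304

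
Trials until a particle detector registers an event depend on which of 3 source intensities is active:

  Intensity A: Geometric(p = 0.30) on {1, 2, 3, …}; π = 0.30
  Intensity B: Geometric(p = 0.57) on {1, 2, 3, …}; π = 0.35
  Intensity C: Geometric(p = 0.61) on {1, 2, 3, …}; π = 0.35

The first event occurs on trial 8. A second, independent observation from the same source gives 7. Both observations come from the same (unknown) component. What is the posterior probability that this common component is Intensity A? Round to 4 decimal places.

0.9902

By Bayes' theorem, P(k | x) = π_k f_k(x) / Σ_j π_j f_j(x).
Since both observations come from the same component, the likelihood for component k is f_k(x₁)·f_k(x₂).
  L_A = [0.30·(1−0.30)^7 = 0.30·0.0823543 = 0.0247063] × [0.0352947] = 0.000872001
  L_B = [0.57·(1−0.57)^7 = 0.57·0.00271819 = 0.00154937] × [0.00360318] = 5.58264e-06
  L_C = [0.61·(1−0.61)^7 = 0.61·0.00137231 = 0.000837109] × [0.00214643] = 1.7968e-06
Prior × likelihood for each component:
  π_A·L_A = 0.30 × 0.000872001 = 0.0002616
  π_B·L_B = 0.35 × 5.58264e-06 = 1.95392e-06
  π_C·L_C = 0.35 × 1.7968e-06 = 6.2888e-07
Marginal: 0.0002616 + 1.95392e-06 + 6.2888e-07 = 0.000264183
P(Intensity A | x₁,x₂) = 0.0002616 / 0.000264183 ≈ 0.9902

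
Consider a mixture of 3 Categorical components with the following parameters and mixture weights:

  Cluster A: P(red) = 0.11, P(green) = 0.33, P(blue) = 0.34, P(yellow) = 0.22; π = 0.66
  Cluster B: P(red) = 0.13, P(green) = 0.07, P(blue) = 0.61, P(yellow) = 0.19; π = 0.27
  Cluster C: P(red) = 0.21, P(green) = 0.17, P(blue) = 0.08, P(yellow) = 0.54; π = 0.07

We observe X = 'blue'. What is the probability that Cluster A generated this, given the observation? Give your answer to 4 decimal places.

Posterior ∝ prior × likelihood, so P(k | x) ∝ w_k f_k(x); normalise over all components.
Evaluate each component's likelihood at the observed value:
  p_A = P(blue | comp) = 0.34
  p_B = P(blue | comp) = 0.61
  p_C = P(blue | comp) = 0.08
Weight by the priors:
  w_A·p_A = 0.66 × 0.34 = 0.2244
  w_B·p_B = 0.27 × 0.61 = 0.1647
  w_C·p_C = 0.07 × 0.08 = 0.0056
Marginal: 0.2244 + 0.1647 + 0.0056 = 0.3947
Responsibility of Cluster A: 0.2244 / 0.3947 ≈ 0.5685

0.5685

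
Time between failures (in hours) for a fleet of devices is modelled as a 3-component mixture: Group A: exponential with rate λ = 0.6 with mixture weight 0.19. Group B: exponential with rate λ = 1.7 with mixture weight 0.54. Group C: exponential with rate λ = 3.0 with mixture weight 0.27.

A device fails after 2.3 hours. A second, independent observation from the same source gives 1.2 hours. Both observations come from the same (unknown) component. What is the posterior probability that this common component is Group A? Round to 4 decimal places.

P(component k | x) = P(Z=k)·f_k(x) / marginal(x), where marginal(x) = Σ_j P(Z=j)·f_j(x).
Since both observations come from the same component, the likelihood for component k is f_k(x₁)·f_k(x₂).
  f_A = [0.6·e^(−0.6·2.3) = 0.6·e^(−1.3800) = 0.150947] × [0.292051] = 0.0440843
  f_B = [1.7·e^(−1.7·2.3) = 1.7·e^(−3.9100) = 0.0340689] × [0.221049] = 0.00753088
  f_C = [3.0·e^(−3.0·2.3) = 3.0·e^(−6.9000) = 0.00302336] × [0.0819712] = 0.000247828
Multiply by the mixture weights:
  P(Z=A)·f_A = 0.19 × 0.0440843 = 0.00837602
  P(Z=B)·f_B = 0.54 × 0.00753088 = 0.00406667
  P(Z=C)·f_C = 0.27 × 0.000247828 = 6.69136e-05
Normaliser: 0.00837602 + 0.00406667 + 6.69136e-05 = 0.0125096
P(Group A | x₁,x₂) ≈ 0.6696

0.6696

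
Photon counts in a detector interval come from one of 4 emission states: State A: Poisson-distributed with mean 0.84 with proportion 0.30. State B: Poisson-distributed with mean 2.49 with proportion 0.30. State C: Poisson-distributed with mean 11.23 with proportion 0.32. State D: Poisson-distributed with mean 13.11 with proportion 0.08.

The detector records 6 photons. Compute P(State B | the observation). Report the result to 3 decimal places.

P(component k | x) = P(Z=k)·f_k(x) / marginal(x), where marginal(x) = Σ_j P(Z=j)·f_j(x).
Evaluate each component's likelihood at the observed value:
  L_A = 0.000210638
  L_B = 0.0274454
  L_C = 0.0369674
  L_D = 0.0142785
Prior × likelihood for each component:
  P(Z=A)·L_A = 0.30 × 0.000210638 = 6.31913e-05
  P(Z=B)·L_B = 0.30 × 0.0274454 = 0.00823363
  P(Z=C)·L_C = 0.32 × 0.0369674 = 0.0118296
  P(Z=D)·L_D = 0.08 × 0.0142785 = 0.00114228
Sum: 6.31913e-05 + 0.00823363 + 0.0118296 + 0.00114228 = 0.0212687
P(State B | x) ≈ 0.387

0.387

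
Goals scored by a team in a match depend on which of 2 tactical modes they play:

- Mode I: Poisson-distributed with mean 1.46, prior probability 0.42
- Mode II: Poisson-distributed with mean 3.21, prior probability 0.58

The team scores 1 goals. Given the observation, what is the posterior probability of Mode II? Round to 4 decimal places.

0.3454

The responsibility of component k is w_k f_k(x) divided by Σ_j w_j f_j(x).
Component likelihoods at x = 1 goals:
  f_I = 0.339065
  f_II = 0.129545
Prior × likelihood for each component:
  w_I·f_I = 0.42 × 0.339065 = 0.142407
  w_II·f_II = 0.58 × 0.129545 = 0.0751359
Marginal: 0.142407 + 0.0751359 = 0.217543
P(Mode II | the observation) ≈ 0.3454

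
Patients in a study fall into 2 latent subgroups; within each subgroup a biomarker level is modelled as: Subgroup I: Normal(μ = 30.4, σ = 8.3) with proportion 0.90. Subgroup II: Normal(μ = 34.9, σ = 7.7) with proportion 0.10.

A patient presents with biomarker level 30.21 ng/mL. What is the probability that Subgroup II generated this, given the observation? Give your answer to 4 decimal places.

Posterior ∝ prior × likelihood, so P(k | x) ∝ π_k f_k(x); normalise over all components.
Normal densities:
  f_I = 0.0480527
  f_II = 0.0430387
Multiply by the mixture weights:
  π_I·f_I = 0.90 × 0.0480527 = 0.0432475
  π_II·f_II = 0.10 × 0.0430387 = 0.00430387
Sum: 0.0432475 + 0.00430387 = 0.0475513
P(Subgroup II | 30.21 ng/mL) ≈ 0.0905

0.0905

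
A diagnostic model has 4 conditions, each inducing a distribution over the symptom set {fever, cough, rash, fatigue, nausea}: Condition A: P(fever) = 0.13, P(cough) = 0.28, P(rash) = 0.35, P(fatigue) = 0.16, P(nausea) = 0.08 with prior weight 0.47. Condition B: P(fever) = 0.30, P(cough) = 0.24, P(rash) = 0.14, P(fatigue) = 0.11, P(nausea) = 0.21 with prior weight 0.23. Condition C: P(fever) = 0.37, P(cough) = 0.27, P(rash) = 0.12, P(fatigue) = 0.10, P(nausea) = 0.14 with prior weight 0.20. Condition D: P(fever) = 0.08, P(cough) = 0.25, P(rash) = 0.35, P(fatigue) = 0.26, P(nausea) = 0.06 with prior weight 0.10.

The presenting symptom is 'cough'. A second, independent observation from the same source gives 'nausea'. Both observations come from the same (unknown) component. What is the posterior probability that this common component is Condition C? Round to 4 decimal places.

0.2425

Posterior ∝ prior × likelihood, so P(k | x) ∝ w_k f_k(x); normalise over all components.
Since both observations come from the same component, the likelihood for component k is f_k(x₁)·f_k(x₂).
  f_A = [P(cough | comp) = 0.28] × [0.08] = 0.0224
  f_B = [P(cough | comp) = 0.24] × [0.21] = 0.0504
  f_C = [P(cough | comp) = 0.27] × [0.14] = 0.0378
  f_D = [P(cough | comp) = 0.25] × [0.06] = 0.015
Unnormalised posteriors:
  w_A·f_A = 0.47 × 0.0224 = 0.010528
  w_B·f_B = 0.23 × 0.0504 = 0.011592
  w_C·f_C = 0.20 × 0.0378 = 0.00756
  w_D·f_D = 0.10 × 0.015 = 0.0015
Evidence: 0.010528 + 0.011592 + 0.00756 + 0.0015 = 0.03118
So the posterior for Condition C is 0.00756 / 0.03118 ≈ 0.2425.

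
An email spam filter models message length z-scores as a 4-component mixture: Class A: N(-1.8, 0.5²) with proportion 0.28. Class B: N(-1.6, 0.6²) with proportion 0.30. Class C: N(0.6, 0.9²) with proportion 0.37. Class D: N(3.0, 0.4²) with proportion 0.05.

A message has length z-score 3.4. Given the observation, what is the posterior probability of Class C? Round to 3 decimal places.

0.041

The responsibility of component k is π_k f_k(x) divided by Σ_j π_j f_j(x).
Component likelihoods at x = 3.4:
  f_A = (1/(0.5·√(2π)))·exp(−(3.4−-1.8)²/(2·0.5²)) = 0.797885·exp(-54.08000) = 2.60192e-24
  f_B = (1/(0.6·√(2π)))·exp(−(3.4−-1.6)²/(2·0.6²)) = 0.664904·exp(-34.72222) = 5.53464e-16
  f_C = (1/(0.9·√(2π)))·exp(−(3.4−0.6)²/(2·0.9²)) = 0.443269·exp(-4.83951) = 0.00350668
  f_D = (1/(0.4·√(2π)))·exp(−(3.4−3.0)²/(2·0.4²)) = 0.997356·exp(-0.50000) = 0.604927
Unnormalised posteriors:
  π_A·f_A = 0.28 × 2.60192e-24 = 7.28539e-25
  π_B·f_B = 0.30 × 5.53464e-16 = 1.66039e-16
  π_C·f_C = 0.37 × 0.00350668 = 0.00129747
  π_D·f_D = 0.05 × 0.604927 = 0.0302463
Sum: 7.28539e-25 + 1.66039e-16 + 0.00129747 + 0.0302463 = 0.0315438
Responsibility of Class C: 0.00129747 / 0.0315438 ≈ 0.041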